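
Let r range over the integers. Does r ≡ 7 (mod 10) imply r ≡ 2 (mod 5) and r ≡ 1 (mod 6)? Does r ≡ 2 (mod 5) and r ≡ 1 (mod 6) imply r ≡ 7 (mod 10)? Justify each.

Forward direction. This fails: r = 17 gives 17 ≡ 7 (mod 10) but 17 ≡ 5 (mod 6), so the conjunction on the right does not hold.

Converse. If r ≡ 2 (mod 5) and r ≡ 1 (mod 6), then by the Chinese remainder theorem r ≡ 7 (mod 30). Since 7 ≡ 7 (mod 10) and 10 ∣ 30, we get r ≡ 7 (mod 10).

Only the reverse direction holds.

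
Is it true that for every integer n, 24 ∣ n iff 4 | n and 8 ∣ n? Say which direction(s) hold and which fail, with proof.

Only the forward direction holds.

[⇒] If 24 ∣ n, write n = 24q. Since 24 = 6·4, n = 4·(6q), so 4 ∣ n; and since 24 = 3·8, n = 8·(3q), so 8 ∣ n.

[⇐] This fails: take n = 8. Both 4 ∣ 8 and 8 ∣ 8, yet 8 is not a multiple of 24 (since 8 = 0·24 + 8), so 24 ∤ 8.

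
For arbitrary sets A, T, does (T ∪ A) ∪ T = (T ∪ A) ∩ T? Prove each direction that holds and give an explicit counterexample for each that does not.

The sets are not equal: only the reverse inclusion holds.

(⊆) This inclusion fails. Take A = {1}, T = ∅; then 1 ∈ (T ∪ A) ∪ T but 1 ∉ (T ∪ A) ∩ T.

(⊇) Let x ∈ (T ∪ A) ∩ T. Then either x ∈ T and x ∉ A; or x ∈ A ∩ T. In each case x ∈ (T ∪ A) ∪ T, so (T ∪ A) ∩ T ⊆ (T ∪ A) ∪ T.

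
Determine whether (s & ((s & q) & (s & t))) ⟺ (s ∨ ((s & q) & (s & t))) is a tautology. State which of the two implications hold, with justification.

(⇒) Assume the antecedent. If t is true, the antecedent forces (t = T, q = T, s = T), and s ∨ ((s & q) & (s & t)) holds there. If t is false, the antecedent cannot hold. Either way s ∨ ((s & q) & (s & t)) holds.

(⇐) This fails. Under t = F, q = F, s = T, the left side is false but the right side is true.

Only the forward direction holds.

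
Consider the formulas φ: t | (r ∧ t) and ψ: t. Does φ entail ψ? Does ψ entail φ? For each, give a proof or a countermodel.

(←) Assume the antecedent. If r is true, the antecedent forces (r = T, t = T), and t | (r ∧ t) holds there. If r is false, the antecedent forces (r = F, t = T), and t | (r ∧ t) holds there. Either way t | (r ∧ t) holds.

(→) Assume the antecedent. If r is true, the antecedent forces (r = T, t = T), and t holds there. If r is false, the antecedent forces (r = F, t = T), and t holds there. Either way t holds.

The biconditional holds.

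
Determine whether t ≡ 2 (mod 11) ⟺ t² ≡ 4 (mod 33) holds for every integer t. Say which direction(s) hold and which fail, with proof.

(⇒) This fails: take t = 24. Then 24 ≡ 2 (mod 11), but 24² = 576 ≡ 15 (mod 33), not 4.

(⇐) This fails: take t = 20. Then 20² = 400 ≡ 4 (mod 33), yet 20 ≡ 9 (mod 11), not 2.

(⇒) fails and (⇐) fails.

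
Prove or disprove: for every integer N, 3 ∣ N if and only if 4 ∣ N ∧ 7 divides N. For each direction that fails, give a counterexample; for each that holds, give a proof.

(⇒) This fails: take N = 3. Certainly 3 ∣ 3, but 4 ∤ 3.

(⇐) This fails: take N = 28. Both 4 ∣ 28 and 7 ∣ 28, yet 28 is not a multiple of 3 (since 28 = 9·3 + 1), so 3 ∤ 28.

(⇒) fails and (⇐) fails.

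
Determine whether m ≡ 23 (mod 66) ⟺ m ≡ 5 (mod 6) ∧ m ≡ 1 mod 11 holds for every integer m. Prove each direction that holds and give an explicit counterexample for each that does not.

(⟸) If m ≡ 5 (mod 6) and m ≡ 1 (mod 11), then by the Chinese remainder theorem m ≡ 23 (mod 66). This is exactly m ≡ 23 (mod 66).

(⟹) Suppose m ≡ 23 (mod 66); write m = 66j + 23. Since 6 ∣ 66, reducing mod 6 gives m ≡ 23 ≡ 5 (mod 6); since 11 ∣ 66, reducing mod 11 gives m ≡ 23 ≡ 1 (mod 11).

The biconditional holds.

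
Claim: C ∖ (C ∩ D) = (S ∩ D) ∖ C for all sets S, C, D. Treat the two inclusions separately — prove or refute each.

(⟹) This inclusion fails. Take S = ∅, C = {1}, D = ∅; then 1 ∈ C ∖ (C ∩ D) but 1 ∉ (S ∩ D) ∖ C.

(⟸) This inclusion fails. Take S = {1}, C = ∅, D = {1}; then 1 ∈ (S ∩ D) ∖ C but 1 ∉ C ∖ (C ∩ D).

(⊆) fails and (⊇) fails.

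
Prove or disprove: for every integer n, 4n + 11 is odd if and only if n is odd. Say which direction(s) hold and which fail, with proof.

(⟹) This fails: take n = 6. Then 4n + 11 = 35, which is odd, yet n = 6 is even, not odd.

(⟸) Suppose n is odd. Since 4 is even, 4n is even for every n, so 4n + 11 has the same parity as 11, which is odd. Hence 4n + 11 is odd.

The forward direction fails; the converse holds.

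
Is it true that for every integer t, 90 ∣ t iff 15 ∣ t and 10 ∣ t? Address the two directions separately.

The forward direction holds; the converse fails.

(⟹) If 90 ∣ t, write t = 90q. Since 90 = 6·15, t = 15·(6q), so 15 ∣ t; and since 90 = 9·10, t = 10·(9q), so 10 ∣ t.

(⟸) This fails: take t = 30. Both 15 ∣ 30 and 10 ∣ 30, yet 30 is not a multiple of 90 (since 30 = 0·90 + 30), so 90 ∤ 30.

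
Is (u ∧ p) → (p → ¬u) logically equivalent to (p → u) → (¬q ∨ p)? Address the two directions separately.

Both directions fail.

Forward direction. This fails. Under q = T, u = F, p = F, the left side is true but the right side is false.

Converse. This fails. Under q = F, u = T, p = T, the left side is false but the right side is true.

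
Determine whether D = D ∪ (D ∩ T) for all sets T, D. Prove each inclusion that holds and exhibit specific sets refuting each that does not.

(⊆) Let x ∈ D. Then either x ∈ D and x ∉ T; or x ∈ T ∩ D. In each case x ∈ D ∪ (D ∩ T), so D ⊆ D ∪ (D ∩ T).

(⊇) Let x ∈ D ∪ (D ∩ T). Then either x ∈ D and x ∉ T; or x ∈ T ∩ D. In each case x ∈ D, so D ∪ (D ∩ T) ⊆ D.

The two sets are equal.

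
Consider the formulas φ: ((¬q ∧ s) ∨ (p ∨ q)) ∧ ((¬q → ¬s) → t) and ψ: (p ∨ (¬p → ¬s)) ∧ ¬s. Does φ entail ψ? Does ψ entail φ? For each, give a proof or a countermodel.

Neither direction holds.

(⇒) This fails. Under s = T, q = F, t = F, p = F, the left side is true but the right side is false.

(⇐) This fails. Under s = F, q = F, t = F, p = F, the left side is false but the right side is true.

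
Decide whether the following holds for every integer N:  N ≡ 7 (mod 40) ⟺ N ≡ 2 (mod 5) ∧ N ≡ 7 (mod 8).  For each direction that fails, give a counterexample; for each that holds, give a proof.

[⇒] Suppose N ≡ 7 (mod 40); write N = 40j + 7. Since 5 ∣ 40, reducing mod 5 gives N ≡ 7 ≡ 2 (mod 5); since 8 ∣ 40, reducing mod 8 gives N ≡ 7 (mod 8).

[⇐] Conversely, if N ≡ 2 (mod 5) and N ≡ 7 (mod 8), then by the Chinese remainder theorem N ≡ 7 (mod 40). This is exactly N ≡ 7 (mod 40).

Both directions hold.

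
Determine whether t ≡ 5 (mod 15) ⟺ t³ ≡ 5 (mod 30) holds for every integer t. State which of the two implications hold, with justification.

The forward direction fails; the converse holds.

[⇒] This fails: take t = 20. Then 20 ≡ 5 (mod 15), but 20³ = 8000 ≡ 20 (mod 30), not 5.

[⇐] Conversely, the residues r modulo 30 with r³ ≡ 5 (mod 30) are exactly {5}, and each is ≡ 5 (mod 15).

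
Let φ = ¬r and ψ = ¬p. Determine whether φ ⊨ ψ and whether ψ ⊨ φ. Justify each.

(⇒) fails and (⇐) fails.

[⇒] This fails. Under p = T, r = F, the left side is true but the right side is false.

[⇐] This fails. Under p = F, r = T, the left side is false but the right side is true.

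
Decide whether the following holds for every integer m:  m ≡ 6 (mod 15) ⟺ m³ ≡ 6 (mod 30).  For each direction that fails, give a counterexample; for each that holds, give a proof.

Only the converse holds.

(→) This fails: take m = 21. Then 21 ≡ 6 (mod 15), but 21³ = 9261 ≡ 21 (mod 30), not 6.

(←) Conversely, the residues r modulo 30 with r³ ≡ 6 (mod 30) are exactly {6}, and each is ≡ 6 (mod 15).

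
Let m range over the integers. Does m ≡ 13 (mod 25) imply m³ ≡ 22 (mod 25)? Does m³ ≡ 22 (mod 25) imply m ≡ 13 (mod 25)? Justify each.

Both directions hold.

[⇐] Suppose m³ ≡ 22 (mod 25). The only residue r in {0, …, 24} with r³ ≡ 22 (mod 25) is r = 13, so m ≡ 13 (mod 25).

[⇒] Suppose m ≡ 13 (mod 25). Write m = 25j + 13. Then (25j + 13)³ = 15625j³ + 24375j² + 12675j + 2197 = 25(625j³ + 975j² + 507j + 87) + 22, so m³ ≡ 22 (mod 25).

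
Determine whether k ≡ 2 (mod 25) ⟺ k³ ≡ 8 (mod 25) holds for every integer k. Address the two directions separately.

[⇒] Suppose k ≡ 2 (mod 25). Write k = 25j + 2. Then (25j + 2)³ = 15625j³ + 3750j² + 300j + 8 = 25(625j³ + 150j² + 12j) + 8, so k³ ≡ 8 (mod 25).

[⇐] Conversely, suppose k³ ≡ 8 (mod 25). The only residue r in {0, …, 24} with r³ ≡ 8 (mod 25) is r = 2, so k ≡ 2 (mod 25).

Both directions hold.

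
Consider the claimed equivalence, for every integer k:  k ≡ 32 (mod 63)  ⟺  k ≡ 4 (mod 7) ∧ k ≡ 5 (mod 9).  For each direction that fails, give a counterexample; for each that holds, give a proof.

(→) Suppose k ≡ 32 (mod 63); write k = 63j + 32. Since 7 ∣ 63, reducing mod 7 gives k ≡ 32 ≡ 4 (mod 7); since 9 ∣ 63, reducing mod 9 gives k ≡ 32 ≡ 5 (mod 9).

(←) Conversely, if k ≡ 4 (mod 7) and k ≡ 5 (mod 9), then by the Chinese remainder theorem k ≡ 32 (mod 63). This is exactly k ≡ 32 (mod 63).

Both directions hold; the statement is true.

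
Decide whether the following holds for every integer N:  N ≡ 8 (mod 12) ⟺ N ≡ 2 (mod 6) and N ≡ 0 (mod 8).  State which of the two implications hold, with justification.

Only the converse holds.

(⟹) This fails: N = 20 gives 20 ≡ 8 (mod 12) but 20 ≡ 4 (mod 8), so the conjunction on the right does not hold.

(⟸) Conversely, if N ≡ 2 (mod 6) and N ≡ 0 (mod 8), then by the Chinese remainder theorem N ≡ 8 (mod 24). Since 8 ≡ 8 (mod 12) and 12 ∣ 24, we get N ≡ 8 (mod 12).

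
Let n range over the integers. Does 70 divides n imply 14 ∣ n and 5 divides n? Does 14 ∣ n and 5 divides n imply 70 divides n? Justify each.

Equivalent; both directions hold.

(←) Suppose 14 ∣ n and 5 ∣ n. Any common multiple of 14 and 5 is a multiple of their lcm; here gcd(14, 5) = 1, so lcm(14, 5) = 14·5 = 70, so 70 ∣ n.

(→) If 70 ∣ n, write n = 70q. Since 70 = 5·14, n = 14·(5q), so 14 ∣ n; and since 70 = 14·5, n = 5·(14q), so 5 ∣ n.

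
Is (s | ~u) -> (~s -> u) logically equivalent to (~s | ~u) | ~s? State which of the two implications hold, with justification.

Both directions fail.

[⇒] This fails. Under u = T, s = T, the left side is true but the right side is false.

[⇐] This fails. Under u = F, s = F, the left side is false but the right side is true.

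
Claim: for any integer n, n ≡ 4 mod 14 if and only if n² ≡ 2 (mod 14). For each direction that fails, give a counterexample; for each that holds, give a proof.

The forward direction holds; the converse fails.

[⇒] Suppose n ≡ 4 mod 14. Write n = 14j + 4. Then (14j + 4)² = 196j² + 112j + 16 = 14(14j² + 8j + 1) + 2, so n² ≡ 2 (mod 14).

[⇐] This fails: take n = 10. Then 10² = 100 ≡ 2 (mod 14), yet 10 ≡ 10 (mod 14), not 4.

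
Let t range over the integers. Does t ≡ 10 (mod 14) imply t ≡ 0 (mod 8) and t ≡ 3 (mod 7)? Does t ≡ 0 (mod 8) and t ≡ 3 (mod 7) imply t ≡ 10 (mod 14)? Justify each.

Only the converse holds.

(→) This fails: t = 10 gives 10 ≡ 10 (mod 14) but 10 ≡ 2 (mod 8), so the conjunction on the right does not hold.

(←) Conversely, if t ≡ 0 (mod 8) and t ≡ 3 (mod 7), then by the Chinese remainder theorem t ≡ 24 (mod 56). Since 24 ≡ 10 (mod 14) and 14 ∣ 56, we get t ≡ 10 (mod 14).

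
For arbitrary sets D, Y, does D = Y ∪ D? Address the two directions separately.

(⟹) Let x ∈ D. Then either x ∈ D and x ∉ Y; or x ∈ D ∩ Y. In each case x ∈ Y ∪ D, so D ⊆ Y ∪ D.

(⟸) This inclusion fails. Take D = ∅, Y = {1}; then 1 ∈ Y ∪ D but 1 ∉ D.

(⊆) holds; (⊇) fails.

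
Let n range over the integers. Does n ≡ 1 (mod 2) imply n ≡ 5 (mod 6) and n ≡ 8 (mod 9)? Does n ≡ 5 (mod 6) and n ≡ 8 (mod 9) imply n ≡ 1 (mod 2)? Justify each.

(⇒) This fails: n = 1 gives 1 ≡ 1 (mod 2) but 1 ≡ 1 (mod 6), so the conjunction on the right does not hold.

(⇐) Conversely, if n ≡ 5 (mod 6) and n ≡ 8 (mod 9), then by the Chinese remainder theorem n ≡ 17 (mod 18). Since 17 ≡ 1 (mod 2) and 2 ∣ 18, we get n ≡ 1 (mod 2).

Only the reverse direction holds.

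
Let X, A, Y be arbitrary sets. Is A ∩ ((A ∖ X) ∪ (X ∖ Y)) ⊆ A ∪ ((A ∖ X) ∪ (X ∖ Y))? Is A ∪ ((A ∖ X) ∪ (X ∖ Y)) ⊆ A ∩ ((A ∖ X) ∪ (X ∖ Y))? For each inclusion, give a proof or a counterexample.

Only the forward inclusion holds.

(⟹) Let x ∈ A ∩ ((A ∖ X) ∪ (X ∖ Y)). Then either x ∈ A and x ∉ X, Y; or x ∈ X ∩ A and x ∉ Y; or x ∈ A ∩ Y and x ∉ X. In each case x ∈ A ∪ ((A ∖ X) ∪ (X ∖ Y)), so A ∩ ((A ∖ X) ∪ (X ∖ Y)) ⊆ A ∪ ((A ∖ X) ∪ (X ∖ Y)).

(⟸) This inclusion fails. Take X = {1}, A = ∅, Y = ∅; then 1 ∈ A ∪ ((A ∖ X) ∪ (X ∖ Y)) but 1 ∉ A ∩ ((A ∖ X) ∪ (X ∖ Y)).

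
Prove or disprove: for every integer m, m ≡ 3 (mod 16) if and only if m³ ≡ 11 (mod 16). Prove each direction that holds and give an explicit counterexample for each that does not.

Both directions hold; the statement is true.

(⇒) Suppose m ≡ 3 (mod 16). Write m = 16j + 3. Then (16j + 3)³ = 4096j³ + 2304j² + 432j + 27 = 16(256j³ + 144j² + 27j + 1) + 11, so m³ ≡ 11 (mod 16).

(⇐) Conversely, suppose m³ ≡ 11 (mod 16). The only residue r in {0, …, 15} with r³ ≡ 11 (mod 16) is r = 3, so m ≡ 3 (mod 16).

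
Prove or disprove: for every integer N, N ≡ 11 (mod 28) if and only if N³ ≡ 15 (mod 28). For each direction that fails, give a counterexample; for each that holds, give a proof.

The forward direction holds; the converse fails.

(→) Suppose N ≡ 11 (mod 28). Write N = 28j + 11. Then (28j + 11)³ = 21952j³ + 25872j² + 10164j + 1331 = 28(784j³ + 924j² + 363j + 47) + 15, so N³ ≡ 15 (mod 28).

(←) This fails: take N = 15. Then 15³ = 3375 ≡ 15 (mod 28), yet 15 ≡ 15 (mod 28), not 11.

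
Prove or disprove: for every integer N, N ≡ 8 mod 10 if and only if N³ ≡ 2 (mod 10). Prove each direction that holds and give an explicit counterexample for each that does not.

Both directions hold.

(→) Suppose N ≡ 8 mod 10. Write N = 10j + 8. Then (10j + 8)³ = 1000j³ + 2400j² + 1920j + 512 = 10(100j³ + 240j² + 192j + 51) + 2, so N³ ≡ 2 (mod 10).

(←) Conversely, suppose N³ ≡ 2 (mod 10). The only residue r in {0, …, 9} with r³ ≡ 2 (mod 10) is r = 8, so N ≡ 8 (mod 10).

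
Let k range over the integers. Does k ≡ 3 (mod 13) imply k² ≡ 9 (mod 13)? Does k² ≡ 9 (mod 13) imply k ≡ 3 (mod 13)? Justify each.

Forward direction. Suppose k ≡ 3 (mod 13). Write k = 13j + 3. Then (13j + 3)² = 169j² + 78j + 9 = 13(13j² + 6j) + 9, so k² ≡ 9 (mod 13).

Converse. This fails: take k = 10. Then 10² = 100 ≡ 9 (mod 13), yet 10 ≡ 10 (mod 13), not 3.

(⇒) holds; (⇐) fails.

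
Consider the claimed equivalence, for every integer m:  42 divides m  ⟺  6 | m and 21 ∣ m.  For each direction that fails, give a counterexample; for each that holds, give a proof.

Converse. Suppose 6 ∣ m and 21 ∣ m. Any common multiple of 6 and 21 is a multiple of their lcm; here lcm(6, 21) = 6·21/gcd(6, 21) = 126/3 = 42, so 42 ∣ m.

Forward direction. If 42 ∣ m, write m = 42q. Since 42 = 7·6, m = 6·(7q), so 6 ∣ m; and since 42 = 2·21, m = 21·(2q), so 21 ∣ m.

Equivalent; both directions hold.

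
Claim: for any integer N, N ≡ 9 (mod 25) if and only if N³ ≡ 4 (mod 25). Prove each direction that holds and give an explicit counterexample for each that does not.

(⟹) Suppose N ≡ 9 (mod 25). Write N = 25j + 9. Then (25j + 9)³ = 15625j³ + 16875j² + 6075j + 729 = 25(625j³ + 675j² + 243j + 29) + 4, so N³ ≡ 4 (mod 25).

(⟸) Conversely, suppose N³ ≡ 4 (mod 25). The only residue r in {0, …, 24} with r³ ≡ 4 (mod 25) is r = 9, so N ≡ 9 (mod 25).

Both directions hold.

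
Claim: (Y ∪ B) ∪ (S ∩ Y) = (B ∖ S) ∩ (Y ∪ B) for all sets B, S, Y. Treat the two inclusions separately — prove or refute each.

(⊆) fails; (⊇) holds.

(⊆) This inclusion fails. Take B = {1}, S = {1}, Y = ∅; then 1 ∈ (Y ∪ B) ∪ (S ∩ Y) but 1 ∉ (B ∖ S) ∩ (Y ∪ B).

(⊇) Let x ∈ (B ∖ S) ∩ (Y ∪ B). Then either x ∈ B and x ∉ S, Y; or x ∈ B ∩ Y and x ∉ S. In each case x ∈ (Y ∪ B) ∪ (S ∩ Y), so (B ∖ S) ∩ (Y ∪ B) ⊆ (Y ∪ B) ∪ (S ∩ Y).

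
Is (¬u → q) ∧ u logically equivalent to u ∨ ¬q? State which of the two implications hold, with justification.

Not equivalent: only (⇒) holds.

[⇒] Assume the antecedent. If u is true, u ∨ ¬q reduces to true regardless of the other variables. If u is false, the antecedent cannot hold. Either way u ∨ ¬q holds.

[⇐] This fails. Under u = F, q = F, the left side is false but the right side is true.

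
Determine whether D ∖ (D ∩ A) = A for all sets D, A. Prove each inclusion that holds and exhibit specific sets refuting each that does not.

(⊆) This inclusion fails. Take D = {1}, A = ∅; then 1 ∈ D ∖ (D ∩ A) but 1 ∉ A.

(⊇) This inclusion fails. Take D = ∅, A = {1}; then 1 ∈ A but 1 ∉ D ∖ (D ∩ A).

Both inclusions fail.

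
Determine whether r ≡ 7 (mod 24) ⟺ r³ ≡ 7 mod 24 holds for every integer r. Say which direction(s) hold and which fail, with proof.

(⟸) Suppose r³ ≡ 7 (mod 24). The only residue r in {0, …, 23} with r³ ≡ 7 (mod 24) is r = 7, so r ≡ 7 (mod 24).

(⟹) Suppose r ≡ 7 (mod 24). Write r = 24j + 7. Then (24j + 7)³ = 13824j³ + 12096j² + 3528j + 343 = 24(576j³ + 504j² + 147j + 14) + 7, so r³ ≡ 7 (mod 24).

Both directions hold; the statement is true.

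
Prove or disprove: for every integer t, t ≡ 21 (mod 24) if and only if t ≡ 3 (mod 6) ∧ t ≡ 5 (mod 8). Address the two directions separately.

(←) If t ≡ 3 (mod 6) and t ≡ 5 (mod 8), then by the Chinese remainder theorem t ≡ 21 (mod 24). This is exactly t ≡ 21 (mod 24).

(→) Suppose t ≡ 21 (mod 24); write t = 24j + 21. Since 6 ∣ 24, reducing mod 6 gives t ≡ 21 ≡ 3 (mod 6); since 8 ∣ 24, reducing mod 8 gives t ≡ 21 ≡ 5 (mod 8).

Both implications hold.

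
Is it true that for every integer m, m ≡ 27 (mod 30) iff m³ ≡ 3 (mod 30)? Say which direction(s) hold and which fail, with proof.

(⟹) Suppose m ≡ 27 (mod 30). Write m = 30j + 27. Then (30j + 27)³ = 27000j³ + 72900j² + 65610j + 19683 = 30(900j³ + 2430j² + 2187j + 656) + 3, so m³ ≡ 3 (mod 30).

(⟸) Conversely, suppose m³ ≡ 3 (mod 30). The only residue r in {0, …, 29} with r³ ≡ 3 (mod 30) is r = 27, so m ≡ 27 (mod 30).

Both directions hold; the statement is true.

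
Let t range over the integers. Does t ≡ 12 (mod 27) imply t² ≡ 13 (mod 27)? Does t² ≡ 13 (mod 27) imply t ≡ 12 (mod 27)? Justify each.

(⇒) fails and (⇐) fails.

(⇒) This fails: take t = 12. Then 12 ≡ 12 (mod 27), but 12² = 144 ≡ 9 (mod 27), not 13.

(⇐) This fails: take t = 11. Then 11² = 121 ≡ 13 (mod 27), yet 11 ≡ 11 (mod 27), not 12.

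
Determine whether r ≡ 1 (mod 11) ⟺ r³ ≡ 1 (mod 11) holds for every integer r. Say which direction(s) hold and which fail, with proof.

Both implications hold.

(⟹) Suppose r ≡ 1 (mod 11). Write r = 11j + 1. Then (11j + 1)³ = 1331j³ + 363j² + 33j + 1 = 11(121j³ + 33j² + 3j) + 1, so r³ ≡ 1 (mod 11).

(⟸) For the converse, argue contrapositively. If r ≢ 1 (mod 11), then r is congruent to one of 0, 2, 3, 4, 5, 6, 7, 8, 9, 10 modulo 11, and these give r³ ≡ 0, 8, 5, 9, 4, 7, 2, 6, 3, 10 respectively — never 1.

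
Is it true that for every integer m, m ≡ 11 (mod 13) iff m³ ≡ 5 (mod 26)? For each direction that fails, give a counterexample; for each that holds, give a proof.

Neither direction holds.

(→) This fails: take m = 24. Then 24 ≡ 11 (mod 13), but 24³ = 13824 ≡ 18 (mod 26), not 5.

(←) This fails: take m = 7. Then 7³ = 343 ≡ 5 (mod 26), yet 7 ≡ 7 (mod 13), not 11.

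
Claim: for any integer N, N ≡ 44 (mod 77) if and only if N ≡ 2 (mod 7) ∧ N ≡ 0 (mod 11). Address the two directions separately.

The biconditional holds.

(⇒) Suppose N ≡ 44 (mod 77); write N = 77j + 44. Since 7 ∣ 77, reducing mod 7 gives N ≡ 44 ≡ 2 (mod 7); since 11 ∣ 77, reducing mod 11 gives N ≡ 44 ≡ 0 (mod 11).

(⇐) Conversely, if N ≡ 2 (mod 7) and N ≡ 0 (mod 11), then by the Chinese remainder theorem N ≡ 44 (mod 77). This is exactly N ≡ 44 (mod 77).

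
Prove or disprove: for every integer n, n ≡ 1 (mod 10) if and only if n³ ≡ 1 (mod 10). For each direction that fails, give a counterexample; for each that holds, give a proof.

Both implications hold.

(←) For the converse, argue contrapositively. If n ≢ 1 (mod 10), then n is congruent to one of 0, 2, 3, 4, 5, 6, 7, 8, 9 modulo 10, and these give n³ ≡ 0, 8, 7, 4, 5, 6, 3, 2, 9 respectively — never 1.

(→) Suppose n ≡ 1 (mod 10). Write n = 10j + 1. Then (10j + 1)³ = 1000j³ + 300j² + 30j + 1 = 10(100j³ + 30j² + 3j) + 1, so n³ ≡ 1 (mod 10).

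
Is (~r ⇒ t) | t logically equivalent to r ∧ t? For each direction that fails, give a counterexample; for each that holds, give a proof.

Forward direction. This fails. Under t = T, r = F, the left side is true but the right side is false.

Converse. Assume the antecedent. If t is true, (~r ⇒ t) | t reduces to true regardless of the other variables. If t is false, the antecedent cannot hold. Either way (~r ⇒ t) | t holds.

Only the reverse direction holds.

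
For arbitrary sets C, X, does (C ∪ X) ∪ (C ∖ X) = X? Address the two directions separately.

Forward inclusion. This inclusion fails. Take C = {1}, X = ∅; then 1 ∈ (C ∪ X) ∪ (C ∖ X) but 1 ∉ X.

Reverse inclusion. Let x ∈ X. Then either x ∈ X and x ∉ C; or x ∈ C ∩ X. In each case x ∈ (C ∪ X) ∪ (C ∖ X), so X ⊆ (C ∪ X) ∪ (C ∖ X).

(⊆) fails; (⊇) holds.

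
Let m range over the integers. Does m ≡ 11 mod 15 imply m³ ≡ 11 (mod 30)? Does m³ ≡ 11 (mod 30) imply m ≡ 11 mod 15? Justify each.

Only the converse holds.

Forward direction. This fails: take m = 26. Then 26 ≡ 11 (mod 15), but 26³ = 17576 ≡ 26 (mod 30), not 11.

Converse. The residues r modulo 30 with r³ ≡ 11 (mod 30) are exactly {11}, and each is ≡ 11 (mod 15).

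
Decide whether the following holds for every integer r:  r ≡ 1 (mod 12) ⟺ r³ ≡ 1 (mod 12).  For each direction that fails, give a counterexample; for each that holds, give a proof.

The biconditional holds.

[⇒] Suppose r ≡ 1 (mod 12). Write r = 12j + 1. Then (12j + 1)³ = 1728j³ + 432j² + 36j + 1 = 12(144j³ + 36j² + 3j) + 1, so r³ ≡ 1 (mod 12).

[⇐] For the converse, argue contrapositively. If r ≢ 1 (mod 12), then r is congruent to one of 0, 2, 3, 4, 5, 6, 7, 8, 9, 10, 11 modulo 12, and these give r³ ≡ 0, 8, 3, 4, 5, 0, 7, 8, 9, 4, 11 respectively — never 1.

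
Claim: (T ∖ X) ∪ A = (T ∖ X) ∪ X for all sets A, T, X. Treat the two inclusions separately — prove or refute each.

(⟹) This inclusion fails. Take A = {1}, T = ∅, X = ∅; then 1 ∈ (T ∖ X) ∪ A but 1 ∉ (T ∖ X) ∪ X.

(⟸) This inclusion fails. Take A = ∅, T = ∅, X = {1}; then 1 ∈ (T ∖ X) ∪ X but 1 ∉ (T ∖ X) ∪ A.

Both inclusions fail.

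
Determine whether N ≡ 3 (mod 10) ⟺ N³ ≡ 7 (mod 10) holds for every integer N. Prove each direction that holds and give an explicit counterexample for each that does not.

(⟹) Suppose N ≡ 3 (mod 10). Write N = 10j + 3. Then (10j + 3)³ = 1000j³ + 900j² + 270j + 27 = 10(100j³ + 90j² + 27j + 2) + 7, so N³ ≡ 7 (mod 10).

(⟸) Conversely, suppose N³ ≡ 7 (mod 10). The only residue r in {0, …, 9} with r³ ≡ 7 (mod 10) is r = 3, so N ≡ 3 (mod 10).

Both directions hold.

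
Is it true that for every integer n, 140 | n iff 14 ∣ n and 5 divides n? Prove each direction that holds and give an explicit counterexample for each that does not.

[⇒] If 140 ∣ n, write n = 140q. Since 140 = 10·14, n = 14·(10q), so 14 ∣ n; and since 140 = 28·5, n = 5·(28q), so 5 ∣ n.

[⇐] This fails: take n = 70. Both 14 ∣ 70 and 5 ∣ 70, yet 70 is not a multiple of 140 (since 70 = 0·140 + 70), so 140 ∤ 70.

Not equivalent: only (⇒) holds.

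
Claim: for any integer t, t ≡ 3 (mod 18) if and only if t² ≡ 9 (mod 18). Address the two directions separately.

(⇒) Suppose t ≡ 3 (mod 18). Write t = 18j + 3. Then (18j + 3)² = 324j² + 108j + 9 = 18(18j² + 6j) + 9, so t² ≡ 9 (mod 18).

(⇐) This fails: take t = 9. Then 9² = 81 ≡ 9 (mod 18), yet 9 ≡ 9 (mod 18), not 3.

The forward direction holds; the converse fails.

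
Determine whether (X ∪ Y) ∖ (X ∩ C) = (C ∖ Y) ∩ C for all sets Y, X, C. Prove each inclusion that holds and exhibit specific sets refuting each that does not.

(⊆) This inclusion fails. Take Y = {1}, X = ∅, C = ∅; then 1 ∈ (X ∪ Y) ∖ (X ∩ C) but 1 ∉ (C ∖ Y) ∩ C.

(⊇) This inclusion fails. Take Y = ∅, X = ∅, C = {1}; then 1 ∈ (C ∖ Y) ∩ C but 1 ∉ (X ∪ Y) ∖ (X ∩ C).

(⊆) fails and (⊇) fails.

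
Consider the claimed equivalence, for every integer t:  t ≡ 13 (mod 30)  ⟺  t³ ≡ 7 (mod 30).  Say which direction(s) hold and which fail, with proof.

(⇒) Suppose t ≡ 13 (mod 30). Write t = 30j + 13. Then (30j + 13)³ = 27000j³ + 35100j² + 15210j + 2197 = 30(900j³ + 1170j² + 507j + 73) + 7, so t³ ≡ 7 (mod 30).

(⇐) Conversely, suppose t³ ≡ 7 (mod 30). The only residue r in {0, …, 29} with r³ ≡ 7 (mod 30) is r = 13, so t ≡ 13 (mod 30).

Both directions hold; the statement is true.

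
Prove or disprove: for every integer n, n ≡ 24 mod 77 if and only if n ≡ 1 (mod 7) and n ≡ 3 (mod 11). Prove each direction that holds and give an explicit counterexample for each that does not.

Neither implication holds.

(→) This fails: n = 24 gives 24 ≡ 24 (mod 77) but 24 ≡ 3 (mod 7), so the conjunction on the right does not hold.

(←) This fails: n = 36 satisfies both congruences on the right (36 ≡ 1 mod 7 and 36 ≡ 3 mod 11) yet 36 ≡ 36 (mod 77), not 24.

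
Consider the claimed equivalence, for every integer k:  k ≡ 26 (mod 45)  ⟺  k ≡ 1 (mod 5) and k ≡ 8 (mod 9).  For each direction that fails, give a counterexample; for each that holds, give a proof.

Equivalent; both directions hold.

[⇒] Suppose k ≡ 26 (mod 45); write k = 45j + 26. Since 5 ∣ 45, reducing mod 5 gives k ≡ 26 ≡ 1 (mod 5); since 9 ∣ 45, reducing mod 9 gives k ≡ 26 ≡ 8 (mod 9).

[⇐] Conversely, if k ≡ 1 (mod 5) and k ≡ 8 (mod 9), then by the Chinese remainder theorem k ≡ 26 (mod 45). This is exactly k ≡ 26 (mod 45).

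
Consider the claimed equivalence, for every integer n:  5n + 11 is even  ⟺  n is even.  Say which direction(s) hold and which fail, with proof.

(⇒) This fails: n = 7 gives 5n + 11 = 46, which is even, but 7 is odd, not even.

(⇐) This also fails: n = 6 is even, but 5n + 11 = 41 is odd, not even.

Neither direction holds.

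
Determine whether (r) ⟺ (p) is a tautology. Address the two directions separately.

Neither implication holds.

(⇒) This fails. Under r = T, p = F, the left side is true but the right side is false.

(⇐) This fails. Under r = F, p = T, the left side is false but the right side is true.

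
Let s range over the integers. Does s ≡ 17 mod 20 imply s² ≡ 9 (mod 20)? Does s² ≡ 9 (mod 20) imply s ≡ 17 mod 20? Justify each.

(⟹) Suppose s ≡ 17 mod 20. Write s = 20j + 17. Then (20j + 17)² = 400j² + 680j + 289 = 20(20j² + 34j + 14) + 9, so s² ≡ 9 (mod 20).

(⟸) This fails: take s = 3. Then 3² = 9 ≡ 9 (mod 20), yet 3 ≡ 3 (mod 20), not 17.

Only the forward direction holds.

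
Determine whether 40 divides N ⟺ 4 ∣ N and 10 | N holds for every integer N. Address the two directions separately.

The forward direction holds; the converse fails.

(←) This fails: take N = 20. Both 4 ∣ 20 and 10 ∣ 20, yet 20 is not a multiple of 40 (since 20 = 0·40 + 20), so 40 ∤ 20.

(→) If 40 ∣ N, write N = 40q. Since 40 = 10·4, N = 4·(10q), so 4 ∣ N; and since 40 = 4·10, N = 10·(4q), so 10 ∣ N.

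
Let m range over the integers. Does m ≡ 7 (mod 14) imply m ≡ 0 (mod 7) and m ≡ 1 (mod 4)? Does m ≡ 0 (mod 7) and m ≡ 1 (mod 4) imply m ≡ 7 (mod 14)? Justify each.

(→) This fails: m = 7 gives 7 ≡ 7 (mod 14) but 7 ≡ 3 (mod 4), so the conjunction on the right does not hold.

(←) Conversely, if m ≡ 0 (mod 7) and m ≡ 1 (mod 4), then by the Chinese remainder theorem m ≡ 21 (mod 28). Since 21 ≡ 7 (mod 14) and 14 ∣ 28, we get m ≡ 7 (mod 14).

(⇒) fails; (⇐) holds.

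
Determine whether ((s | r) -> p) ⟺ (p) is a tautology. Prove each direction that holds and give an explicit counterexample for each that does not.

Forward direction. This fails. Under p = F, r = F, s = F, the left side is true but the right side is false.

Converse. Assume the antecedent. If p is true, (s | r) -> p reduces to true regardless of the other variables. If p is false, the antecedent cannot hold. Either way (s | r) -> p holds.

Only the converse holds.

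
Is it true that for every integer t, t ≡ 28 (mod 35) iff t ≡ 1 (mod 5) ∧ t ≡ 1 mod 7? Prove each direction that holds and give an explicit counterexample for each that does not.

(⇒) This fails: t = 28 gives 28 ≡ 28 (mod 35) but 28 ≡ 3 (mod 5), so the conjunction on the right does not hold.

(⇐) This fails: t = 1 satisfies both congruences on the right (1 ≡ 1 mod 5 and 1 ≡ 1 mod 7) yet 1 ≡ 1 (mod 35), not 28.

Both directions fail.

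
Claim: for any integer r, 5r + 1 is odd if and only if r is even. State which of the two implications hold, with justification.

Both implications hold.

(⇒) Suppose 5r + 1 is odd. Since 5 is odd, 5r and r have the same parity, so 5r + 1 ≡ r + 1 (mod 2). As 1 is odd, 5r + 1 is odd exactly when r is even. Thus r is even.

(⇐) Conversely, suppose r is even; write r = 2j. Then 5r + 1 = 5·(2j) + 1 = 2·5j + 1, which is odd.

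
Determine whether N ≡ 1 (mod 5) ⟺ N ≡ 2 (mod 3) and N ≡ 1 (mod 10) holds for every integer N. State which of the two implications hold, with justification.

(⟸) If N ≡ 2 (mod 3) and N ≡ 1 (mod 10), then by the Chinese remainder theorem N ≡ 11 (mod 30). Since 11 ≡ 1 (mod 5) and 5 ∣ 30, we get N ≡ 1 (mod 5).

(⟹) This fails: N = 1 gives 1 ≡ 1 (mod 5) but 1 ≡ 1 (mod 3), so the conjunction on the right does not hold.

Only the converse holds.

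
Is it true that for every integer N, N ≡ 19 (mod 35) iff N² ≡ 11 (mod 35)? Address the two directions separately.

The forward direction holds; the converse fails.

(←) This fails: take N = 9. Then 9² = 81 ≡ 11 (mod 35), yet 9 ≡ 9 (mod 35), not 19.

(→) Suppose N ≡ 19 (mod 35). Write N = 35j + 19. Then (35j + 19)² = 1225j² + 1330j + 361 = 35(35j² + 38j + 10) + 11, so N² ≡ 11 (mod 35).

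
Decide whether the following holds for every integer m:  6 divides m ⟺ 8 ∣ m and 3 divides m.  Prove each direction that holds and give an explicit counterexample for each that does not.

The forward direction fails; the converse holds.

(→) This fails: take m = 6. Certainly 6 ∣ 6, but 8 ∤ 6.

(←) Suppose 8 ∣ m and 3 ∣ m. Any common multiple of 8 and 3 is a multiple of their lcm; here gcd(8, 3) = 1, so lcm(8, 3) = 8·3 = 24, so 24 ∣ m. Since 6 ∣ 24, it follows that 6 ∣ m.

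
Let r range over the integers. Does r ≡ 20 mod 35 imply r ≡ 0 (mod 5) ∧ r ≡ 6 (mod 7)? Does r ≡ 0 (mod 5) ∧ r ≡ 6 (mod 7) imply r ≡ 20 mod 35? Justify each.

Equivalent; both directions hold.

(⇒) Suppose r ≡ 20 (mod 35); write r = 35j + 20. Since 5 ∣ 35, reducing mod 5 gives r ≡ 20 ≡ 0 (mod 5); since 7 ∣ 35, reducing mod 7 gives r ≡ 20 ≡ 6 (mod 7).

(⇐) Conversely, if r ≡ 0 (mod 5) and r ≡ 6 (mod 7), then by the Chinese remainder theorem r ≡ 20 (mod 35). This is exactly r ≡ 20 (mod 35).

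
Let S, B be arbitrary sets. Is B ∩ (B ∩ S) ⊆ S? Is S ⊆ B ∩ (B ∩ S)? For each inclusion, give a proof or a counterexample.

The sets are not equal: only the forward inclusion holds.

(⟹) Let x ∈ B ∩ (B ∩ S). Then x ∈ S ∩ B, from which x ∈ S.

(⟸) This inclusion fails. Take S = {1}, B = ∅; then 1 ∈ S but 1 ∉ B ∩ (B ∩ S).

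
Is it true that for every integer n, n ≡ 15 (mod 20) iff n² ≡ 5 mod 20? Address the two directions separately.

(→) Suppose n ≡ 15 (mod 20). Write n = 20j + 15. Then (20j + 15)² = 400j² + 600j + 225 = 20(20j² + 30j + 11) + 5, so n² ≡ 5 (mod 20).

(←) This fails: take n = 5. Then 5² = 25 ≡ 5 (mod 20), yet 5 ≡ 5 (mod 20), not 15.

Only the forward direction holds.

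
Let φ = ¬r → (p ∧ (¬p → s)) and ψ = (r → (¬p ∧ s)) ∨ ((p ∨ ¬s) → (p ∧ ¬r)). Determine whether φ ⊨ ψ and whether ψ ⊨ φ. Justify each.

Forward direction. This fails. Under s = F, r = T, p = F, the left side is true but the right side is false.

Converse. This fails. Under s = F, r = F, p = F, the left side is false but the right side is true.

Both directions fail.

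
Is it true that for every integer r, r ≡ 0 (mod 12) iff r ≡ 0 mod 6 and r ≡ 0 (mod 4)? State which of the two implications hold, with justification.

Both implications hold.

[⇒] Suppose r ≡ 0 (mod 12); write r = 12j + 0. Since 6 ∣ 12, reducing mod 6 gives r ≡ 0 (mod 6); since 4 ∣ 12, reducing mod 4 gives r ≡ 0 (mod 4).

[⇐] Conversely, if r ≡ 0 (mod 6) and r ≡ 0 (mod 4), then by the Chinese remainder theorem r ≡ 0 (mod 12). This is exactly r ≡ 0 (mod 12).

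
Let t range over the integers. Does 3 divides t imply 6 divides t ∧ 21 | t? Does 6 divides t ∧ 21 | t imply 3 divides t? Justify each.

[⇒] This fails: take t = 3. Certainly 3 ∣ 3, but 6 ∤ 3.

[⇐] Suppose 6 ∣ t and 21 ∣ t. Any common multiple of 6 and 21 is a multiple of their lcm; here lcm(6, 21) = 6·21/gcd(6, 21) = 126/3 = 42, so 42 ∣ t. Since 3 ∣ 42, it follows that 3 ∣ t.

The forward direction fails; the converse holds.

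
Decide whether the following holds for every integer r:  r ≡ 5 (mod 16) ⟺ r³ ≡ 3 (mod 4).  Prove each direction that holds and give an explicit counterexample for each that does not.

(⇒) This fails: take r = 5. Then 5 ≡ 5 (mod 16), but 5³ = 125 ≡ 1 (mod 4), not 3.

(⇐) This fails: take r = 3. Then 3³ = 27 ≡ 3 (mod 4), yet 3 ≡ 3 (mod 16), not 5.

Neither implication holds.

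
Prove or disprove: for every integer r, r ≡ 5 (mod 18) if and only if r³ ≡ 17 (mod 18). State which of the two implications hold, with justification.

(⇒) holds; (⇐) fails.

(⟹) Suppose r ≡ 5 (mod 18). Write r = 18j + 5. Then (18j + 5)³ = 5832j³ + 4860j² + 1350j + 125 = 18(324j³ + 270j² + 75j + 6) + 17, so r³ ≡ 17 (mod 18).

(⟸) This fails: take r = 11. Then 11³ = 1331 ≡ 17 (mod 18), yet 11 ≡ 11 (mod 18), not 5.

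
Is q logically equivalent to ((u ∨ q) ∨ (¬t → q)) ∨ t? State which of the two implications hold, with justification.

Only the forward implication holds.

[⇒] Assume the antecedent. If t is true, ((u ∨ q) ∨ (¬t → q)) ∨ t reduces to true regardless of the other variables. If t is false, the antecedent forces (t = F, q = T, u = F) or (t = F, q = T, u = T), and ((u ∨ q) ∨ (¬t → q)) ∨ t holds there. Either way ((u ∨ q) ∨ (¬t → q)) ∨ t holds.

[⇐] This fails. Under t = T, q = F, u = F, the left side is false but the right side is true.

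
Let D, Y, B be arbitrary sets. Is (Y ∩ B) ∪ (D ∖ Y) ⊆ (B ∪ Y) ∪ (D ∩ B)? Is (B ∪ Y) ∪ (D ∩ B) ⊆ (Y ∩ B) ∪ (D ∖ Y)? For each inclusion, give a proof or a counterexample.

(⟹) This inclusion fails. Take D = {1}, Y = ∅, B = ∅; then 1 ∈ (Y ∩ B) ∪ (D ∖ Y) but 1 ∉ (B ∪ Y) ∪ (D ∩ B).

(⟸) This inclusion fails. Take D = ∅, Y = {1}, B = ∅; then 1 ∈ (B ∪ Y) ∪ (D ∩ B) but 1 ∉ (Y ∩ B) ∪ (D ∖ Y).

(⊆) fails and (⊇) fails.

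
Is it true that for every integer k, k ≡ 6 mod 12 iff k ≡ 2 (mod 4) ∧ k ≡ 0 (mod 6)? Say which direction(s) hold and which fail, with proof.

Forward direction. Suppose k ≡ 6 (mod 12); write k = 12j + 6. Since 4 ∣ 12, reducing mod 4 gives k ≡ 6 ≡ 2 (mod 4); since 6 ∣ 12, reducing mod 6 gives k ≡ 6 ≡ 0 (mod 6).

Converse. If k ≡ 2 (mod 4) and k ≡ 0 (mod 6), then by the Chinese remainder theorem k ≡ 6 (mod 12). This is exactly k ≡ 6 (mod 12).

Equivalent; both directions hold.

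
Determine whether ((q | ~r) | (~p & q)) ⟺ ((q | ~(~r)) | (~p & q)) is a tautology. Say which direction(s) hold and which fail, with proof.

[⇒] This fails. Under q = F, r = F, p = F, the left side is true but the right side is false.

[⇐] This fails. Under q = F, r = T, p = F, the left side is false but the right side is true.

Neither implication holds.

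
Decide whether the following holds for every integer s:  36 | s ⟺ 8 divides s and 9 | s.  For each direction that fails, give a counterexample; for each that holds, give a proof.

Forward direction. This fails: take s = 36. Certainly 36 ∣ 36, but 8 ∤ 36.

Converse. Suppose 8 ∣ s and 9 ∣ s. Any common multiple of 8 and 9 is a multiple of their lcm; here gcd(8, 9) = 1, so lcm(8, 9) = 8·9 = 72, so 72 ∣ s. Since 36 ∣ 72, it follows that 36 ∣ s.

Only the converse holds.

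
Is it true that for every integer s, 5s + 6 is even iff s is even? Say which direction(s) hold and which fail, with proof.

Both directions hold.

[⇒] Suppose 5s + 6 is even. Since 5 is odd, 5s and s have the same parity, so 5s + 6 ≡ s + 6 (mod 2). As 6 is even, 5s + 6 is even exactly when s is even. Thus s is even.

[⇐] Conversely, suppose s is even; write s = 2j. Then 5s + 6 = 5·(2j) + 6 = 2·5j + 6, which is even.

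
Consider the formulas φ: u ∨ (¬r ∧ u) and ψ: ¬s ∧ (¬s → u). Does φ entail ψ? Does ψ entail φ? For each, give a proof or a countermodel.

Only the converse holds.

(⇒) This fails. Under r = F, s = T, u = T, the left side is true but the right side is false.

(⇐) Assume the antecedent. If r is true, the antecedent forces (r = T, s = F, u = T), and u ∨ (¬r ∧ u) holds there. If r is false, the antecedent forces (r = F, s = F, u = T), and u ∨ (¬r ∧ u) holds there. Either way u ∨ (¬r ∧ u) holds.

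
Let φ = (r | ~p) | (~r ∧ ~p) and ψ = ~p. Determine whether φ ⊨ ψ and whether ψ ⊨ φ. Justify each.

(⟸) Assume the antecedent. If r is true, (r | ~p) | (~r ∧ ~p) reduces to true regardless of the other variables. If r is false, the antecedent forces (r = F, p = F), and (r | ~p) | (~r ∧ ~p) holds there. Either way (r | ~p) | (~r ∧ ~p) holds.

(⟹) This fails. Under r = T, p = T, the left side is true but the right side is false.

Only the reverse direction holds.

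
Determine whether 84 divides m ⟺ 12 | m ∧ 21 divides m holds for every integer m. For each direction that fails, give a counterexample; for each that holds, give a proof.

The biconditional holds.

(←) Suppose 12 ∣ m and 21 ∣ m. Any common multiple of 12 and 21 is a multiple of their lcm; here lcm(12, 21) = 12·21/gcd(12, 21) = 252/3 = 84, so 84 ∣ m.

(→) If 84 ∣ m, write m = 84q. Since 84 = 7·12, m = 12·(7q), so 12 ∣ m; and since 84 = 4·21, m = 21·(4q), so 21 ∣ m.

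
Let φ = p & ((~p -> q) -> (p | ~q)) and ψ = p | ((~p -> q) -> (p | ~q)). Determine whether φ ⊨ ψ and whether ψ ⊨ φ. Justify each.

(⇒) holds; (⇐) fails.

(⇒) Assume the antecedent. If q is true, the antecedent forces (q = T, p = T), and p | ((~p -> q) -> (p | ~q)) holds there. If q is false, p | ((~p -> q) -> (p | ~q)) reduces to true regardless of the other variables. Either way p | ((~p -> q) -> (p | ~q)) holds.

(⇐) This fails. Under q = F, p = F, the left side is false but the right side is true.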